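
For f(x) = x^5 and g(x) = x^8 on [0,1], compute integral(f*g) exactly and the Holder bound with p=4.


Step 1: Exact integral of f*g = integral(x^13, 0, 1) = 1/14
     = 0.071429
Step 2: Holder bound with p=4, q=1.333333:
  ||f||_p = (integral x^20 dx)^(1/4) = (1/21)^(1/4) = 0.467138
  ||g||_q = (integral x^10.666667 dx)^(1/1.333333) = (1/11.666667)^(1/1.333333) = 0.158413
Step 3: Holder bound = ||f||_p * ||g||_q = 0.467138 * 0.158413 = 0.074001
Verification: 0.071429 <= 0.074001 (Holder holds)


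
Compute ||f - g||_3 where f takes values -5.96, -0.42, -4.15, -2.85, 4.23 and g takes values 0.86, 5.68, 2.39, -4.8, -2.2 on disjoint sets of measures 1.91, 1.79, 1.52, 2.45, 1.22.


Step 1: Compute differences f_i - g_i:
  -5.96 - 0.86 = -6.82
  -0.42 - 5.68 = -6.1
  -4.15 - 2.39 = -6.54
  -2.85 - -4.8 = 1.95
  4.23 - -2.2 = 6.43
Step 2: Compute |diff|^3 * measure for each set:
  |-6.82|^3 * 1.91 = 317.214568 * 1.91 = 605.879825
  |-6.1|^3 * 1.79 = 226.981 * 1.79 = 406.29599
  |-6.54|^3 * 1.52 = 279.726264 * 1.52 = 425.183921
  |1.95|^3 * 2.45 = 7.414875 * 2.45 = 18.166444
  |6.43|^3 * 1.22 = 265.847707 * 1.22 = 324.334203
Step 3: Sum = 1779.860382
Step 4: ||f-g||_3 = (1779.860382)^(1/3) = 12.118866


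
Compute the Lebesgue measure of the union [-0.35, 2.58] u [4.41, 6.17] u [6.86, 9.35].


For pairwise disjoint intervals, m(union) = sum of lengths.
= (2.58 - -0.35) + (6.17 - 4.41) + (9.35 - 6.86)
= 2.93 + 1.76 + 2.49
= 7.18


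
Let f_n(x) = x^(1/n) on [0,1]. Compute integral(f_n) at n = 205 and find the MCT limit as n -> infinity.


At n = 205: f_205(x) = x^(1/205).
Step 1: integral(x^(1/205), 0, 1) = [x^(1/205+1) / (1/205+1)] from 0 to 1
     = 1 / (1/205 + 1) = 1 / ((205+1)/205) = 205/(205+1)
     = 205/206 = 0.995146
Step 2: As n -> infinity, f_n(x) = x^(1/n) -> 1 for x in (0,1], and f_n is increasing in n.
By MCT, lim_n integral(f_n) = integral(lim_n f_n) = integral(1, 0, 1) = 1.
Step 3: Verify convergence: 205/206 = 0.995146 -> 1


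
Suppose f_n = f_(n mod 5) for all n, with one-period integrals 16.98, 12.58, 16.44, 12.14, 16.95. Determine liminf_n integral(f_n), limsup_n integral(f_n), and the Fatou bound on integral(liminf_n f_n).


The sequence (integral(f_n)) is periodic with period 5, repeating the values 16.98, 12.58, 16.44, 12.14, 16.95 indefinitely.
Step 1: For a periodic sequence, every tail (a_m, a_(m+1), ...) contains all 5 period values infinitely often.
Step 2: Hence inf of every tail = min of the period values = min(16.98, 12.58, 16.44, 12.14, 16.95) = 12.14.
        liminf_n integral(f_n) = sup over m of (inf of tail from m) = 12.14.
Step 3: Similarly sup of every tail = max of the period values = 16.98.
        limsup_n integral(f_n) = 16.98.
Step 4: Fatou's lemma: integral(liminf_n f_n) <= liminf_n integral(f_n) = 12.14.
        So the integral of the pointwise liminf is at most 12.14.


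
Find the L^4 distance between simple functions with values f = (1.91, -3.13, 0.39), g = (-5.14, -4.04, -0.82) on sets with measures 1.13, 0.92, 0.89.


Step 1: Compute differences f_i - g_i:
  1.91 - -5.14 = 7.05
  -3.13 - -4.04 = 0.91
  0.39 - -0.82 = 1.21
Step 2: Compute |diff|^4 * measure for each set:
  |7.05|^4 * 1.13 = 2470.338506 * 1.13 = 2791.482512
  |0.91|^4 * 0.92 = 0.68575 * 0.92 = 0.63089
  |1.21|^4 * 0.89 = 2.143589 * 0.89 = 1.907794
Step 3: Sum = 2794.021196
Step 4: ||f-g||_4 = (2794.021196)^(1/4) = 7.270385


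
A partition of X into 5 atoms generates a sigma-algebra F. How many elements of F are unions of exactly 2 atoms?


Each element of F is a union of some subset of the 5 atoms.
Elements that are unions of exactly 2 atoms correspond to 2-element subsets of the 5 atoms.
Count = C(5, 2) = 5! / (2! * 3!) = 10.


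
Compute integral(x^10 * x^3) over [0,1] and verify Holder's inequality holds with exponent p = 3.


Step 1: Exact integral of f*g = integral(x^13, 0, 1) = 1/14
     = 0.071429
Step 2: Holder bound with p=3, q=1.5:
  ||f||_p = (integral x^30 dx)^(1/3) = (1/31)^(1/3) = 0.318331
  ||g||_q = (integral x^4.5 dx)^(1/1.5) = (1/5.5)^(1/1.5) = 0.320941
Step 3: Holder bound = ||f||_p * ||g||_q = 0.318331 * 0.320941 = 0.102166
Verification: 0.071429 <= 0.102166 (Holder holds)


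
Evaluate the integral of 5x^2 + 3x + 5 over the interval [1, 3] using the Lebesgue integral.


The Lebesgue integral of a Riemann-integrable function agrees with the Riemann integral.
Antiderivative F(x) = (5/3)x^3 + (3/2)x^2 + 5x
F(3) = (5/3)*3^3 + (3/2)*3^2 + 5*3
     = (5/3)*27 + (3/2)*9 + 5*3
     = 45 + 13.5 + 15
     = 73.5
F(1) = 8.166667
Integral = F(3) - F(1) = 73.5 - 8.166667 = 65.333333


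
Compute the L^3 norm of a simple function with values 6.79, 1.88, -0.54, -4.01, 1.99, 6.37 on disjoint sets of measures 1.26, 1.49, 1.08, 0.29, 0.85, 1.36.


Step 1: Compute |f_i|^3 for each value:
  |6.79|^3 = 313.046839
  |1.88|^3 = 6.644672
  |-0.54|^3 = 0.157464
  |-4.01|^3 = 64.481201
  |1.99|^3 = 7.880599
  |6.37|^3 = 258.474853
Step 2: Multiply by measures and sum:
  313.046839 * 1.26 = 394.439017
  6.644672 * 1.49 = 9.900561
  0.157464 * 1.08 = 0.170061
  64.481201 * 0.29 = 18.699548
  7.880599 * 0.85 = 6.698509
  258.474853 * 1.36 = 351.5258
Sum = 394.439017 + 9.900561 + 0.170061 + 18.699548 + 6.698509 + 351.5258 = 781.433497
Step 3: Take the p-th root:
||f||_3 = (781.433497)^(1/3) = 9.2108


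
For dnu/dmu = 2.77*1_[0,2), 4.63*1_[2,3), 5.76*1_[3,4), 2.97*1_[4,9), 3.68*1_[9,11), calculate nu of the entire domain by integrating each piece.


Integrate each piece of the Radon-Nikodym derivative:
Step 1: integral_0^2 2.77 dx = 2.77*(2-0) = 2.77*2 = 5.54
Step 2: integral_2^3 4.63 dx = 4.63*(3-2) = 4.63*1 = 4.63
Step 3: integral_3^4 5.76 dx = 5.76*(4-3) = 5.76*1 = 5.76
Step 4: integral_4^9 2.97 dx = 2.97*(9-4) = 2.97*5 = 14.85
Step 5: integral_9^11 3.68 dx = 3.68*(11-9) = 3.68*2 = 7.36
Total: 5.54 + 4.63 + 5.76 + 14.85 + 7.36 = 38.14


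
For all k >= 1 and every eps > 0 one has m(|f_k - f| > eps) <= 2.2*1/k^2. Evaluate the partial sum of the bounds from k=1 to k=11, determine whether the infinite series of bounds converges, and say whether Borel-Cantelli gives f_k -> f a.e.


Step 1: List the terms 2.2*1/k^2 for k = 1 to 11:
  k=1: 2.2
  k=2: 0.55
  k=3: 0.244444
  k=4: 0.1375
  k=5: 0.088
  k=6: 0.061111
  k=7: 0.044898
  k=8: 0.034375
  k=9: 0.02716
  k=10: 0.022
  k=11: 0.018182
Step 2: Partial sum = 2.2 + 0.55 + 0.244444 + 0.1375 + 0.088 + 0.061111 + 0.044898 + 0.034375 + 0.02716 + 0.022 + 0.018182
     = 3.427671
Step 3: The full series sum_(k>=1) 2.2*1/k^2 converges (p-series with p = 2 > 1; a constant multiple of a convergent series converges).
Step 4: Fix eps > 0. Since sum_k m(|f_k - f| > eps) < infinity, the Borel-Cantelli lemma gives
        m(limsup_k {|f_k - f| > eps}) = 0, i.e. for a.e. x, |f_k(x) - f(x)| <= eps for all large k.
        Applying this with eps = 1/j for j = 1, 2, ... and intersecting the countably many full-measure sets,
        for a.e. x we get limsup_k |f_k(x) - f(x)| <= 1/j for every j, hence f_k -> f almost everywhere.
Conclusion: series converges; Borel-Cantelli yields f_k -> f a.e.


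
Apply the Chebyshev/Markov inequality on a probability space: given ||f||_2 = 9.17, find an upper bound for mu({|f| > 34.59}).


Chebyshev/Markov inequality: mu(|f| > eps) <= (||f||_p / eps)^p
Step 1: ||f||_2 / eps = 9.17 / 34.59 = 0.265106
Step 2: Raise to power p = 2:
  (0.265106)^2 = 0.070281
Step 3: Therefore mu(|f| > 34.59) <= 0.070281


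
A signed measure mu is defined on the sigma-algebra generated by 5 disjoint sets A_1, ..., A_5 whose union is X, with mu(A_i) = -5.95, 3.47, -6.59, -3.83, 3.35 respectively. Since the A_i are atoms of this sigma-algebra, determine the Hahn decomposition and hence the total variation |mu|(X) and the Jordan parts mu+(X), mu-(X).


Step 1: Every measurable set is a union of atoms (the cells / points), so a Hahn decomposition is
  obtained by grouping atoms by sign: P = union of atoms with mu > 0, N = union of the remaining atoms.
  Atoms in P (indices): 2, 5;  atoms in N (indices): 1, 3, 4
  Positive values: 3.47, 3.35
  Negative values: -5.95, -6.59, -3.83
Step 2: mu+(X) = mu(P) = sum of positive atom values = 6.82
Step 3: mu-(X) = -mu(N) = sum of |negative atom values| = 16.37
Step 4: |mu|(X) = mu+(X) + mu-(X) = 6.82 + 16.37 = 23.19


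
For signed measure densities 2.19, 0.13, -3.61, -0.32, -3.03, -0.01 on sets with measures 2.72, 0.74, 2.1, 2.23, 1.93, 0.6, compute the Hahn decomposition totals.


Step 1: Compute signed measure on each set:
  Set 1: 2.19 * 2.72 = 5.9568
  Set 2: 0.13 * 0.74 = 0.0962
  Set 3: -3.61 * 2.1 = -7.581
  Set 4: -0.32 * 2.23 = -0.7136
  Set 5: -3.03 * 1.93 = -5.8479
  Set 6: -0.01 * 0.6 = -0.006
Step 2: Total signed measure = (5.9568) + (0.0962) + (-7.581) + (-0.7136) + (-5.8479) + (-0.006)
     = -8.0955
Step 3: Positive part mu+(X) = sum of positive contributions = 6.053
Step 4: Negative part mu-(X) = |sum of negative contributions| = 14.1485


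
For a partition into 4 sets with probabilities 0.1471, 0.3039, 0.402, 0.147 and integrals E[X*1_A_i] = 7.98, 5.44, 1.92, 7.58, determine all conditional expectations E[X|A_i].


For each cell A_i: E[X|A_i] = E[X*1_A_i] / P(A_i)
Step 1: E[X|A_1] = 7.98 / 0.1471 = 54.24881
Step 2: E[X|A_2] = 5.44 / 0.3039 = 17.900625
Step 3: E[X|A_3] = 1.92 / 0.402 = 4.776119
Step 4: E[X|A_4] = 7.58 / 0.147 = 51.564626
Verification: E[X] = sum E[X*1_A_i] = 7.98 + 5.44 + 1.92 + 7.58 = 22.92


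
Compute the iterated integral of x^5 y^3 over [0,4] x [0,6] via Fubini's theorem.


By Fubini's theorem, the double integral factors as a product of single integrals:
Step 1: integral_0^4 x^5 dx = [x^6/6] from 0 to 4
     = 4^6/6 = 682.666667
Step 2: integral_0^6 y^3 dy = [y^4/4] from 0 to 6
     = 6^4/4 = 324
Step 3: Double integral = 682.666667 * 324 = 221184


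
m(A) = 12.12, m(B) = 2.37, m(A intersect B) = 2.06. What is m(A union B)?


By inclusion-exclusion: m(A u B) = m(A) + m(B) - m(A n B)
= 12.12 + 2.37 - 2.06
= 12.43


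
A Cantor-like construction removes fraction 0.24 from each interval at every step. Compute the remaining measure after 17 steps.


Step 1: At each step, fraction remaining = 1 - 0.24 = 0.76
Step 2: After 17 steps, measure = (0.76)^17
Result = 0.009415


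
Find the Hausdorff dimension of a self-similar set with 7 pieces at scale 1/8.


For a self-similar set with N copies scaled by 1/r:
dim_H = log(N)/log(r) = log(7)/log(8)
= 1.94591/2.079442
= 0.935785


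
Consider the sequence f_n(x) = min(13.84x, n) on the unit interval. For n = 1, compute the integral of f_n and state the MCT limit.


f(x) = 13.84x on [0,1]; f_n(x) = min(13.84x, n). At n = 1:
Step 1: f(x) reaches 1 at x = 1/13.84 = 0.072254
Step 2: integral(f_1) = integral(13.84x, 0, 0.072254) + integral(1, 0.072254, 1)
       = 13.84*0.072254^2/2 + 1*(1 - 0.072254)
       = 0.036127 + 0.927746
       = 0.963873
Step 3: As n -> infinity, f_n increases to f, so by MCT integral(f_n) -> integral(f) = 13.84/2 = 6.92.
Convergence: integral(f_1) = 0.963873 -> 6.92 as n -> infinity


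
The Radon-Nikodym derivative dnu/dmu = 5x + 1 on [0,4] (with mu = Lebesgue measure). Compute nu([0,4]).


nu(A) = integral_A (dnu/dmu) dmu = integral_0^4 (5x + 1) dx
Step 1: Antiderivative F(x) = (5/2)x^2 + 1x
Step 2: F(4) = (5/2)*4^2 + 1*4 = 40 + 4 = 44
Step 3: F(0) = (5/2)*0^2 + 1*0 = 0.0 + 0 = 0.0
Step 4: nu([0,4]) = F(4) - F(0) = 44 - 0.0 = 44


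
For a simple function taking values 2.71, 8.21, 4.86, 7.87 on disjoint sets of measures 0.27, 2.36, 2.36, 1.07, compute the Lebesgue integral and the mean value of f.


Step 1: Integral = sum(value_i * measure_i)
= 2.71*0.27 + 8.21*2.36 + 4.86*2.36 + 7.87*1.07
= 0.7317 + 19.3756 + 11.4696 + 8.4209
= 39.9978
Step 2: Total measure of domain = 0.27 + 2.36 + 2.36 + 1.07 = 6.06
Step 3: Average value = 39.9978 / 6.06 = 6.600297


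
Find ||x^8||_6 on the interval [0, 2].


Step 1: ||f||_6 = (integral_0^2 |x^8|^6 dx)^(1/6)
     = (integral_0^2 x^48 dx)^(1/6)
Step 2: integral_0^2 x^48 dx = [x^49/(49)] from 0 to 2 = 2^49/49
     = 562949953421312/49 = 1.148877e+13
Step 3: ||f||_6 = (1.148877e+13)^(1/6) = 150.214648


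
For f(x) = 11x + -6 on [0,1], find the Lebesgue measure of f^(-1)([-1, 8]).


f^(-1)([-1, 8]) = {x : -1 <= 11x + -6 <= 8}
Solving: (-1 - -6)/11 <= x <= (8 - -6)/11
= [0.454545, 1.272727]
Intersecting with [0,1]: [0.454545, 1]
Measure = 1 - 0.454545 = 0.545455


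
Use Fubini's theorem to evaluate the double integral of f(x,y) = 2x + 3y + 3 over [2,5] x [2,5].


By Fubini, integrate in x first, then y.
Step 1: Fix y, integrate over x in [2,5]:
  integral(2x + 3y + 3, x=2..5)
  = 2*(5^2 - 2^2)/2 + (3y + 3)*(5 - 2)
  = 21 + (3y + 3)*3
  = 21 + 9y + 9
  = 30 + 9y
Step 2: Integrate over y in [2,5]:
  integral(30 + 9y, y=2..5)
  = 30*3 + 9*(5^2 - 2^2)/2
  = 90 + 94.5
  = 184.5


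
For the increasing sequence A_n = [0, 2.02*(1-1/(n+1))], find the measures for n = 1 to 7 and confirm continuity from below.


By continuity of measure from below: if A_n increases to A, then m(A_n) -> m(A).
Here A = [0, 2.02], so m(A) = 2.02
Step 1: a_1 = 2.02*(1 - 1/2) = 1.01, m(A_1) = 1.01
Step 2: a_2 = 2.02*(1 - 1/3) = 1.3467, m(A_2) = 1.3467
Step 3: a_3 = 2.02*(1 - 1/4) = 1.515, m(A_3) = 1.515
Step 4: a_4 = 2.02*(1 - 1/5) = 1.616, m(A_4) = 1.616
Step 5: a_5 = 2.02*(1 - 1/6) = 1.6833, m(A_5) = 1.6833
Step 6: a_6 = 2.02*(1 - 1/7) = 1.7314, m(A_6) = 1.7314
Step 7: a_7 = 2.02*(1 - 1/8) = 1.7675, m(A_7) = 1.7675
Limit: m(A_n) -> m([0,2.02]) = 2.02


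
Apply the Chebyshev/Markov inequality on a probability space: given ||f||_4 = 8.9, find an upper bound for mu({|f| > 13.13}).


Chebyshev/Markov inequality: mu(|f| > eps) <= (||f||_p / eps)^p
Step 1: ||f||_4 / eps = 8.9 / 13.13 = 0.677837
Step 2: Raise to power p = 4:
  (0.677837)^4 = 0.211106
Step 3: Therefore mu(|f| > 13.13) <= 0.211106


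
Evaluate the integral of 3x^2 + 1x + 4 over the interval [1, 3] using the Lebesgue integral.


The Lebesgue integral of a Riemann-integrable function agrees with the Riemann integral.
Antiderivative F(x) = (3/3)x^3 + (1/2)x^2 + 4x
F(3) = (3/3)*3^3 + (1/2)*3^2 + 4*3
     = (3/3)*27 + (1/2)*9 + 4*3
     = 27 + 4.5 + 12
     = 43.5
F(1) = 5.5
Integral = F(3) - F(1) = 43.5 - 5.5 = 38


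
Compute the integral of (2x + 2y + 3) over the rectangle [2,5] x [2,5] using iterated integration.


By Fubini, integrate in x first, then y.
Step 1: Fix y, integrate over x in [2,5]:
  integral(2x + 2y + 3, x=2..5)
  = 2*(5^2 - 2^2)/2 + (2y + 3)*(5 - 2)
  = 21 + (2y + 3)*3
  = 21 + 6y + 9
  = 30 + 6y
Step 2: Integrate over y in [2,5]:
  integral(30 + 6y, y=2..5)
  = 30*3 + 6*(5^2 - 2^2)/2
  = 90 + 63
  = 153


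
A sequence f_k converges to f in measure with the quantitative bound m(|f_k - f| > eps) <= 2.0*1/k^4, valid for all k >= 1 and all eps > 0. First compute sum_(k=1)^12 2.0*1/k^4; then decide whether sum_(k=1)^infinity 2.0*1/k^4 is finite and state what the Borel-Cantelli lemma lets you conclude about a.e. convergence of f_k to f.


Step 1: List the terms 2.0*1/k^4 for k = 1 to 12:
  k=1: 2
  k=2: 0.125
  k=3: 0.024691
  k=4: 0.007812
  k=5: 0.0032
  k=6: 0.001543
  k=7: 8.329863e-04
  k=8: 4.882812e-04
  k=9: 3.048316e-04
  k=10: 2.000000e-04
  k=11: 1.366027e-04
  k=12: 9.645062e-05
Step 2: Partial sum = 2 + 0.125 + 0.024691 + 0.007812 + 0.0032 + 0.001543 + 8.329863e-04 + 4.882812e-04 + 3.048316e-04 + 2.000000e-04 + 1.366027e-04 + 9.645062e-05
     = 2.164306
Step 3: The full series sum_(k>=1) 2.0*1/k^4 converges (p-series with p = 4 > 1; a constant multiple of a convergent series converges).
Step 4: Fix eps > 0. Since sum_k m(|f_k - f| > eps) < infinity, the Borel-Cantelli lemma gives
        m(limsup_k {|f_k - f| > eps}) = 0, i.e. for a.e. x, |f_k(x) - f(x)| <= eps for all large k.
        Applying this with eps = 1/j for j = 1, 2, ... and intersecting the countably many full-measure sets,
        for a.e. x we get limsup_k |f_k(x) - f(x)| <= 1/j for every j, hence f_k -> f almost everywhere.
Conclusion: series converges; Borel-Cantelli yields f_k -> f a.e.


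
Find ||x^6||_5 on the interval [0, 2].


Step 1: ||f||_5 = (integral_0^2 |x^6|^5 dx)^(1/5)
     = (integral_0^2 x^30 dx)^(1/5)
Step 2: integral_0^2 x^30 dx = [x^31/(31)] from 0 to 2 = 2^31/31
     = 2147483648/31 = 6.927367e+07
Step 3: ||f||_5 = (6.927367e+07)^(1/5) = 36.992496


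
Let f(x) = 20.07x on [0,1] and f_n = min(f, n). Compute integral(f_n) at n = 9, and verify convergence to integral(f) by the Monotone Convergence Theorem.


f(x) = 20.07x on [0,1]; f_n(x) = min(20.07x, n). At n = 9:
Step 1: f(x) reaches 9 at x = 9/20.07 = 0.44843
Step 2: integral(f_9) = integral(20.07x, 0, 0.44843) + integral(9, 0.44843, 1)
       = 20.07*0.44843^2/2 + 9*(1 - 0.44843)
       = 2.017937 + 4.964126
       = 6.982063
Step 3: As n -> infinity, f_n increases to f, so by MCT integral(f_n) -> integral(f) = 20.07/2 = 10.035.
Convergence: integral(f_9) = 6.982063 -> 10.035 as n -> infinity


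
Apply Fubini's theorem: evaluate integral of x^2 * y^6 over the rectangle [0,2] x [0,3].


By Fubini's theorem, the double integral factors as a product of single integrals:
Step 1: integral_0^2 x^2 dx = [x^3/3] from 0 to 2
     = 2^3/3 = 2.666667
Step 2: integral_0^3 y^6 dy = [y^7/7] from 0 to 3
     = 3^7/7 = 312.428571
Step 3: Double integral = 2.666667 * 312.428571 = 833.142857


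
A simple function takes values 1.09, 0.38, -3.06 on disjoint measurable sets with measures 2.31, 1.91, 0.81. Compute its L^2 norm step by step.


Step 1: Compute |f_i|^2 for each value:
  |1.09|^2 = 1.1881
  |0.38|^2 = 0.1444
  |-3.06|^2 = 9.3636
Step 2: Multiply by measures and sum:
  1.1881 * 2.31 = 2.744511
  0.1444 * 1.91 = 0.275804
  9.3636 * 0.81 = 7.584516
Sum = 2.744511 + 0.275804 + 7.584516 = 10.604831
Step 3: Take the p-th root:
||f||_2 = (10.604831)^(1/2) = 3.256506


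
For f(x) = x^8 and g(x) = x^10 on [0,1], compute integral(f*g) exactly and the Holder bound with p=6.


Step 1: Exact integral of f*g = integral(x^18, 0, 1) = 1/19
     = 0.052632
Step 2: Holder bound with p=6, q=1.2:
  ||f||_p = (integral x^48 dx)^(1/6) = (1/49)^(1/6) = 0.522758
  ||g||_q = (integral x^12 dx)^(1/1.2) = (1/13)^(1/1.2) = 0.117954
Step 3: Holder bound = ||f||_p * ||g||_q = 0.522758 * 0.117954 = 0.061662
Verification: 0.052632 <= 0.061662 (Holder holds)


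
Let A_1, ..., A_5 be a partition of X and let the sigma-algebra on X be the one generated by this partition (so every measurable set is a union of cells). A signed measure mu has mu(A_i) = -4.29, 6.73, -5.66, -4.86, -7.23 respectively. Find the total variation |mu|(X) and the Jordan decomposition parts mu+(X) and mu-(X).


Step 1: Every measurable set is a union of atoms (the cells / points), so a Hahn decomposition is
  obtained by grouping atoms by sign: P = union of atoms with mu > 0, N = union of the remaining atoms.
  Atoms in P (indices): 2;  atoms in N (indices): 1, 3, 4, 5
  Positive values: 6.73
  Negative values: -4.29, -5.66, -4.86, -7.23
Step 2: mu+(X) = mu(P) = sum of positive atom values = 6.73
Step 3: mu-(X) = -mu(N) = sum of |negative atom values| = 22.04
Step 4: |mu|(X) = mu+(X) + mu-(X) = 6.73 + 22.04 = 28.77


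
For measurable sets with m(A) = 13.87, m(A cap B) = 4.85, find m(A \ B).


m(A \ B) = m(A) - m(A n B)
= 13.87 - 4.85
= 9.02


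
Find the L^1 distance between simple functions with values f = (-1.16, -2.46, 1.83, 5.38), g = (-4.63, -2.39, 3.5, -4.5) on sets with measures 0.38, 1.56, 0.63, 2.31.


Step 1: Compute differences f_i - g_i:
  -1.16 - -4.63 = 3.47
  -2.46 - -2.39 = -0.07
  1.83 - 3.5 = -1.67
  5.38 - -4.5 = 9.88
Step 2: Compute |diff|^1 * measure for each set:
  |3.47|^1 * 0.38 = 3.47 * 0.38 = 1.3186
  |-0.07|^1 * 1.56 = 0.07 * 1.56 = 0.1092
  |-1.67|^1 * 0.63 = 1.67 * 0.63 = 1.0521
  |9.88|^1 * 2.31 = 9.88 * 2.31 = 22.8228
Step 3: Sum = 25.3027
Step 4: ||f-g||_1 = (25.3027)^(1/1) = 25.3027


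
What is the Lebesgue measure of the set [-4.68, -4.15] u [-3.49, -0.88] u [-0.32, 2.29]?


For pairwise disjoint intervals, m(union) = sum of lengths.
= (-4.15 - -4.68) + (-0.88 - -3.49) + (2.29 - -0.32)
= 0.53 + 2.61 + 2.61
= 5.75


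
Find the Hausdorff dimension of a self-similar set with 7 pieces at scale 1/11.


For a self-similar set with N copies scaled by 1/r:
dim_H = log(N)/log(r) = log(7)/log(11)
= 1.94591/2.397895
= 0.811508


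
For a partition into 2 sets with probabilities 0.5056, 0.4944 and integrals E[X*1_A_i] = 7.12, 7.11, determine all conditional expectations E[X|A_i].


For each cell A_i: E[X|A_i] = E[X*1_A_i] / P(A_i)
Step 1: E[X|A_1] = 7.12 / 0.5056 = 14.082278
Step 2: E[X|A_2] = 7.11 / 0.4944 = 14.381068
Verification: E[X] = sum E[X*1_A_i] = 7.12 + 7.11 = 14.23


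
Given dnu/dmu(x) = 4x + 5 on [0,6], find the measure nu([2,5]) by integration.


nu(A) = integral_A (dnu/dmu) dmu = integral_2^5 (4x + 5) dx
Step 1: Antiderivative F(x) = (4/2)x^2 + 5x
Step 2: F(5) = (4/2)*5^2 + 5*5 = 50 + 25 = 75
Step 3: F(2) = (4/2)*2^2 + 5*2 = 8 + 10 = 18
Step 4: nu([2,5]) = F(5) - F(2) = 75 - 18 = 57


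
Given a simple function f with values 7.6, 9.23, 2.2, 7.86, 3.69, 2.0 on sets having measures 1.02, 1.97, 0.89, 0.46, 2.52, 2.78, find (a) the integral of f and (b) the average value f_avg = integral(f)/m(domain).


Step 1: Integral = sum(value_i * measure_i)
= 7.6*1.02 + 9.23*1.97 + 2.2*0.89 + 7.86*0.46 + 3.69*2.52 + 2.0*2.78
= 7.752 + 18.1831 + 1.958 + 3.6156 + 9.2988 + 5.56
= 46.3675
Step 2: Total measure of domain = 1.02 + 1.97 + 0.89 + 0.46 + 2.52 + 2.78 = 9.64
Step 3: Average value = 46.3675 / 9.64 = 4.809907


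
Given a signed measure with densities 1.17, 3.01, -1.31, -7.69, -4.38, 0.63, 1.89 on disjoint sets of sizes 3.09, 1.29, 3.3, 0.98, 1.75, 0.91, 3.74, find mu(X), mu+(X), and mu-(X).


Step 1: Compute signed measure on each set:
  Set 1: 1.17 * 3.09 = 3.6153
  Set 2: 3.01 * 1.29 = 3.8829
  Set 3: -1.31 * 3.3 = -4.323
  Set 4: -7.69 * 0.98 = -7.5362
  Set 5: -4.38 * 1.75 = -7.665
  Set 6: 0.63 * 0.91 = 0.5733
  Set 7: 1.89 * 3.74 = 7.0686
Step 2: Total signed measure = (3.6153) + (3.8829) + (-4.323) + (-7.5362) + (-7.665) + (0.5733) + (7.0686)
     = -4.3841
Step 3: Positive part mu+(X) = sum of positive contributions = 15.1401
Step 4: Negative part mu-(X) = |sum of negative contributions| = 19.5242


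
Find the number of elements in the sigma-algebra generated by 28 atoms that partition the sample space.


Each element of the sigma-algebra is a union of some subset of the 28 atoms.
The number of such subsets is 2^28 = 268435456.


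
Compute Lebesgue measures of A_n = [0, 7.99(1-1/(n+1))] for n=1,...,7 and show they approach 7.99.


By continuity of measure from below: if A_n increases to A, then m(A_n) -> m(A).
Here A = [0, 7.99], so m(A) = 7.99
Step 1: a_1 = 7.99*(1 - 1/2) = 3.995, m(A_1) = 3.995
Step 2: a_2 = 7.99*(1 - 1/3) = 5.3267, m(A_2) = 5.3267
Step 3: a_3 = 7.99*(1 - 1/4) = 5.9925, m(A_3) = 5.9925
Step 4: a_4 = 7.99*(1 - 1/5) = 6.392, m(A_4) = 6.392
Step 5: a_5 = 7.99*(1 - 1/6) = 6.6583, m(A_5) = 6.6583
Step 6: a_6 = 7.99*(1 - 1/7) = 6.8486, m(A_6) = 6.8486
Step 7: a_7 = 7.99*(1 - 1/8) = 6.9912, m(A_7) = 6.9912
Limit: m(A_n) -> m([0,7.99]) = 7.99


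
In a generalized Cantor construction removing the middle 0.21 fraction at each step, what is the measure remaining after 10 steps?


Step 1: At each step, fraction remaining = 1 - 0.21 = 0.79
Step 2: After 10 steps, measure = (0.79)^10
Result = 0.094683


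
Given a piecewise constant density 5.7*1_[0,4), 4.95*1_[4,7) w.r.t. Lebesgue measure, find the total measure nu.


Integrate each piece of the Radon-Nikodym derivative:
Step 1: integral_0^4 5.7 dx = 5.7*(4-0) = 5.7*4 = 22.8
Step 2: integral_4^7 4.95 dx = 4.95*(7-4) = 4.95*3 = 14.85
Total: 22.8 + 14.85 = 37.65


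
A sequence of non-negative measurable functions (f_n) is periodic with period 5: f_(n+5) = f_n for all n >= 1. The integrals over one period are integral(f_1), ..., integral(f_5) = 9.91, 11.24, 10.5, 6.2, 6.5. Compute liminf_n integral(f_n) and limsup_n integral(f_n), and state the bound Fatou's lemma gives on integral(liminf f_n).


The sequence (integral(f_n)) is periodic with period 5, repeating the values 9.91, 11.24, 10.5, 6.2, 6.5 indefinitely.
Step 1: For a periodic sequence, every tail (a_m, a_(m+1), ...) contains all 5 period values infinitely often.
Step 2: Hence inf of every tail = min of the period values = min(9.91, 11.24, 10.5, 6.2, 6.5) = 6.2.
        liminf_n integral(f_n) = sup over m of (inf of tail from m) = 6.2.
Step 3: Similarly sup of every tail = max of the period values = 11.24.
        limsup_n integral(f_n) = 11.24.
Step 4: Fatou's lemma: integral(liminf_n f_n) <= liminf_n integral(f_n) = 6.2.
        So the integral of the pointwise liminf is at most 6.2.


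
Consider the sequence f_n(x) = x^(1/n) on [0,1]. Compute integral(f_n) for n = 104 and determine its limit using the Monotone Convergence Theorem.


At n = 104: f_104(x) = x^(1/104).
Step 1: integral(x^(1/104), 0, 1) = [x^(1/104+1) / (1/104+1)] from 0 to 1
     = 1 / (1/104 + 1) = 1 / ((104+1)/104) = 104/(104+1)
     = 104/105 = 0.990476
Step 2: As n -> infinity, f_n(x) = x^(1/n) -> 1 for x in (0,1], and f_n is increasing in n.
By MCT, lim_n integral(f_n) = integral(lim_n f_n) = integral(1, 0, 1) = 1.
Step 3: Verify convergence: 104/105 = 0.990476 -> 1


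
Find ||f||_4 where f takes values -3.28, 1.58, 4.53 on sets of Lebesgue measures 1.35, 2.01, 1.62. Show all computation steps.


Step 1: Compute |f_i|^4 for each value:
  |-3.28|^4 = 115.743171
  |1.58|^4 = 6.232013
  |4.53|^4 = 421.107337
Step 2: Multiply by measures and sum:
  115.743171 * 1.35 = 156.25328
  6.232013 * 2.01 = 12.526346
  421.107337 * 1.62 = 682.193886
Sum = 156.25328 + 12.526346 + 682.193886 = 850.973512
Step 3: Take the p-th root:
||f||_4 = (850.973512)^(1/4) = 5.40106


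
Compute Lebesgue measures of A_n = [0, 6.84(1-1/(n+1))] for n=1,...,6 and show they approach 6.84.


By continuity of measure from below: if A_n increases to A, then m(A_n) -> m(A).
Here A = [0, 6.84], so m(A) = 6.84
Step 1: a_1 = 6.84*(1 - 1/2) = 3.42, m(A_1) = 3.42
Step 2: a_2 = 6.84*(1 - 1/3) = 4.56, m(A_2) = 4.56
Step 3: a_3 = 6.84*(1 - 1/4) = 5.13, m(A_3) = 5.13
Step 4: a_4 = 6.84*(1 - 1/5) = 5.472, m(A_4) = 5.472
Step 5: a_5 = 6.84*(1 - 1/6) = 5.7, m(A_5) = 5.7
Step 6: a_6 = 6.84*(1 - 1/7) = 5.8629, m(A_6) = 5.8629
Limit: m(A_n) -> m([0,6.84]) = 6.84


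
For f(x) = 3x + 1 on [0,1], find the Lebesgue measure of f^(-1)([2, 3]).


f^(-1)([2, 3]) = {x : 2 <= 3x + 1 <= 3}
Solving: (2 - 1)/3 <= x <= (3 - 1)/3
= [0.333333, 0.666667]
Intersecting with [0,1]: [0.333333, 0.666667]
Measure = 0.666667 - 0.333333 = 0.333333


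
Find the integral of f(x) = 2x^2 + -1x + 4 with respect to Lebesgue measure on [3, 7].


The Lebesgue integral of a Riemann-integrable function agrees with the Riemann integral.
Antiderivative F(x) = (2/3)x^3 + (-1/2)x^2 + 4x
F(7) = (2/3)*7^3 + (-1/2)*7^2 + 4*7
     = (2/3)*343 + (-1/2)*49 + 4*7
     = 228.666667 + -24.5 + 28
     = 232.166667
F(3) = 25.5
Integral = F(7) - F(3) = 232.166667 - 25.5 = 206.666667


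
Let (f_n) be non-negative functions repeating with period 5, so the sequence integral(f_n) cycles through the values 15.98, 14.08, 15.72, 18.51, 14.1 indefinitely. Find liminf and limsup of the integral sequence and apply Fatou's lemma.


The sequence (integral(f_n)) is periodic with period 5, repeating the values 15.98, 14.08, 15.72, 18.51, 14.1 indefinitely.
Step 1: For a periodic sequence, every tail (a_m, a_(m+1), ...) contains all 5 period values infinitely often.
Step 2: Hence inf of every tail = min of the period values = min(15.98, 14.08, 15.72, 18.51, 14.1) = 14.08.
        liminf_n integral(f_n) = sup over m of (inf of tail from m) = 14.08.
Step 3: Similarly sup of every tail = max of the period values = 18.51.
        limsup_n integral(f_n) = 18.51.
Step 4: Fatou's lemma: integral(liminf_n f_n) <= liminf_n integral(f_n) = 14.08.
        So the integral of the pointwise liminf is at most 14.08.


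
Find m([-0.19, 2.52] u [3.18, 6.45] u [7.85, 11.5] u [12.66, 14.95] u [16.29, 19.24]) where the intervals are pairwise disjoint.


For pairwise disjoint intervals, m(union) = sum of lengths.
= (2.52 - -0.19) + (6.45 - 3.18) + (11.5 - 7.85) + (14.95 - 12.66) + (19.24 - 16.29)
= 2.71 + 3.27 + 3.65 + 2.29 + 2.95
= 14.87


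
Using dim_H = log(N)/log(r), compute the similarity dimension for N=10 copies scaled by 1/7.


For a self-similar set with N copies scaled by 1/r:
dim_H = log(N)/log(r) = log(10)/log(7)
= 2.302585/1.94591
= 1.183295


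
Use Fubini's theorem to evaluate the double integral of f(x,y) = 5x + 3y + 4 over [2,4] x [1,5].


By Fubini, integrate in x first, then y.
Step 1: Fix y, integrate over x in [2,4]:
  integral(5x + 3y + 4, x=2..4)
  = 5*(4^2 - 2^2)/2 + (3y + 4)*(4 - 2)
  = 30 + (3y + 4)*2
  = 30 + 6y + 8
  = 38 + 6y
Step 2: Integrate over y in [1,5]:
  integral(38 + 6y, y=1..5)
  = 38*4 + 6*(5^2 - 1^2)/2
  = 152 + 72
  = 224


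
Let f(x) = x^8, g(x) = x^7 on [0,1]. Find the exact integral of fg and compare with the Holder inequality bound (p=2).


Step 1: Exact integral of f*g = integral(x^15, 0, 1) = 1/16
     = 0.0625
Step 2: Holder bound with p=2, q=2:
  ||f||_p = (integral x^16 dx)^(1/2) = (1/17)^(1/2) = 0.242536
  ||g||_q = (integral x^14 dx)^(1/2) = (1/15)^(1/2) = 0.258199
Step 3: Holder bound = ||f||_p * ||g||_q = 0.242536 * 0.258199 = 0.062622
Verification: 0.0625 <= 0.062622 (Holder holds)


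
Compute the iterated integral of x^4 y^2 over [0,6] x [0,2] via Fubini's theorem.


By Fubini's theorem, the double integral factors as a product of single integrals:
Step 1: integral_0^6 x^4 dx = [x^5/5] from 0 to 6
     = 6^5/5 = 1555.2
Step 2: integral_0^2 y^2 dy = [y^3/3] from 0 to 2
     = 2^3/3 = 2.666667
Step 3: Double integral = 1555.2 * 2.666667 = 4147.2


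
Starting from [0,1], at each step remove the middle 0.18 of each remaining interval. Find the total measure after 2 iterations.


Step 1: At each step, fraction remaining = 1 - 0.18 = 0.82
Step 2: After 2 steps, measure = (0.82)^2
Step 3: Computing the power step by step:
  After step 1: 0.82
  After step 2: 0.6724
Result = 0.6724


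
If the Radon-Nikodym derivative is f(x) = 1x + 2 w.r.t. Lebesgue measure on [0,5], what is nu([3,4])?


nu(A) = integral_A (dnu/dmu) dmu = integral_3^4 (1x + 2) dx
Step 1: Antiderivative F(x) = (1/2)x^2 + 2x
Step 2: F(4) = (1/2)*4^2 + 2*4 = 8 + 8 = 16
Step 3: F(3) = (1/2)*3^2 + 2*3 = 4.5 + 6 = 10.5
Step 4: nu([3,4]) = F(4) - F(3) = 16 - 10.5 = 5.5


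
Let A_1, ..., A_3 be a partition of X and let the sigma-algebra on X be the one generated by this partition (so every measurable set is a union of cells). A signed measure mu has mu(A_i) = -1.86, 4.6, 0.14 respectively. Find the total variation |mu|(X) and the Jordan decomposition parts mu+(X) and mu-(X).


Step 1: Every measurable set is a union of atoms (the cells / points), so a Hahn decomposition is
  obtained by grouping atoms by sign: P = union of atoms with mu > 0, N = union of the remaining atoms.
  Atoms in P (indices): 2, 3;  atoms in N (indices): 1
  Positive values: 4.6, 0.14
  Negative values: -1.86
Step 2: mu+(X) = mu(P) = sum of positive atom values = 4.74
Step 3: mu-(X) = -mu(N) = sum of |negative atom values| = 1.86
Step 4: |mu|(X) = mu+(X) + mu-(X) = 4.74 + 1.86 = 6.6


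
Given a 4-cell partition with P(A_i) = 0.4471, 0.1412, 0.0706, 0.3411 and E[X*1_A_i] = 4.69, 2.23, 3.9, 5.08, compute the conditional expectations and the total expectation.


For each cell A_i: E[X|A_i] = E[X*1_A_i] / P(A_i)
Step 1: E[X|A_1] = 4.69 / 0.4471 = 10.489823
Step 2: E[X|A_2] = 2.23 / 0.1412 = 15.793201
Step 3: E[X|A_3] = 3.9 / 0.0706 = 55.240793
Step 4: E[X|A_4] = 5.08 / 0.3411 = 14.892993
Verification: E[X] = sum E[X*1_A_i] = 4.69 + 2.23 + 3.9 + 5.08 = 15.9


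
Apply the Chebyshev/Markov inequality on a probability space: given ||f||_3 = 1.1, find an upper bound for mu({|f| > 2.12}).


Chebyshev/Markov inequality: mu(|f| > eps) <= (||f||_p / eps)^p
Step 1: ||f||_3 / eps = 1.1 / 2.12 = 0.518868
Step 2: Raise to power p = 3:
  (0.518868)^3 = 0.139692
Step 3: Therefore mu(|f| > 2.12) <= 0.139692


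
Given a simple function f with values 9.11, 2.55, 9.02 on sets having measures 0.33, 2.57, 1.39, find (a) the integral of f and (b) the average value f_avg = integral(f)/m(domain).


Step 1: Integral = sum(value_i * measure_i)
= 9.11*0.33 + 2.55*2.57 + 9.02*1.39
= 3.0063 + 6.5535 + 12.5378
= 22.0976
Step 2: Total measure of domain = 0.33 + 2.57 + 1.39 = 4.29
Step 3: Average value = 22.0976 / 4.29 = 5.150956


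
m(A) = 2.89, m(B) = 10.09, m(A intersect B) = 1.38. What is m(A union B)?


By inclusion-exclusion: m(A u B) = m(A) + m(B) - m(A n B)
= 2.89 + 10.09 - 1.38
= 11.6


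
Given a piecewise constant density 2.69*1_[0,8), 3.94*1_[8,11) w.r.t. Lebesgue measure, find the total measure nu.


Integrate each piece of the Radon-Nikodym derivative:
Step 1: integral_0^8 2.69 dx = 2.69*(8-0) = 2.69*8 = 21.52
Step 2: integral_8^11 3.94 dx = 3.94*(11-8) = 3.94*3 = 11.82
Total: 21.52 + 11.82 = 33.34


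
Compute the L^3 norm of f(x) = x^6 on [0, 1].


Step 1: ||f||_3 = (integral_0^1 |x^6|^3 dx)^(1/3)
     = (integral_0^1 x^18 dx)^(1/3)
Step 2: integral_0^1 x^18 dx = [x^19/(19)] from 0 to 1 = 1^19/19
     = 1/19 = 0.052632
Step 3: ||f||_3 = (0.052632)^(1/3) = 0.374756


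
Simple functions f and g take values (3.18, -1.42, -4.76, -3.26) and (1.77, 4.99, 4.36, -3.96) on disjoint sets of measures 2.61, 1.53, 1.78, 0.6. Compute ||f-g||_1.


Step 1: Compute differences f_i - g_i:
  3.18 - 1.77 = 1.41
  -1.42 - 4.99 = -6.41
  -4.76 - 4.36 = -9.12
  -3.26 - -3.96 = 0.7
Step 2: Compute |diff|^1 * measure for each set:
  |1.41|^1 * 2.61 = 1.41 * 2.61 = 3.6801
  |-6.41|^1 * 1.53 = 6.41 * 1.53 = 9.8073
  |-9.12|^1 * 1.78 = 9.12 * 1.78 = 16.2336
  |0.7|^1 * 0.6 = 0.7 * 0.6 = 0.42
Step 3: Sum = 30.141
Step 4: ||f-g||_1 = (30.141)^(1/1) = 30.141


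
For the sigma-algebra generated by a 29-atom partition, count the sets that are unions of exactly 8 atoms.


Each element of F is a union of some subset of the 29 atoms.
Elements that are unions of exactly 8 atoms correspond to 8-element subsets of the 29 atoms.
Count = C(29, 8) = 29! / (8! * 21!) = 4292145.


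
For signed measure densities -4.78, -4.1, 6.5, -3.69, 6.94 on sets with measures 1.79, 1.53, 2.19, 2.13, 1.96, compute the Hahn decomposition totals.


Step 1: Compute signed measure on each set:
  Set 1: -4.78 * 1.79 = -8.5562
  Set 2: -4.1 * 1.53 = -6.273
  Set 3: 6.5 * 2.19 = 14.235
  Set 4: -3.69 * 2.13 = -7.8597
  Set 5: 6.94 * 1.96 = 13.6024
Step 2: Total signed measure = (-8.5562) + (-6.273) + (14.235) + (-7.8597) + (13.6024)
     = 5.1485
Step 3: Positive part mu+(X) = sum of positive contributions = 27.8374
Step 4: Negative part mu-(X) = |sum of negative contributions| = 22.6889


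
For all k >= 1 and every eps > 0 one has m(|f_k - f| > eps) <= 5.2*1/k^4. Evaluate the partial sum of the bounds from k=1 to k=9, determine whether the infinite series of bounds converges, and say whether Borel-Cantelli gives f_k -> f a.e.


Step 1: List the terms 5.2*1/k^4 for k = 1 to 9:
  k=1: 5.2
  k=2: 0.325
  k=3: 0.064198
  k=4: 0.020313
  k=5: 0.00832
  k=6: 0.004012
  k=7: 0.002166
  k=8: 0.00127
  k=9: 7.925621e-04
Step 2: Partial sum = 5.2 + 0.325 + 0.064198 + 0.020313 + 0.00832 + 0.004012 + 0.002166 + 0.00127 + 7.925621e-04
     = 5.62607
Step 3: The full series sum_(k>=1) 5.2*1/k^4 converges (p-series with p = 4 > 1; a constant multiple of a convergent series converges).
Step 4: Fix eps > 0. Since sum_k m(|f_k - f| > eps) < infinity, the Borel-Cantelli lemma gives
        m(limsup_k {|f_k - f| > eps}) = 0, i.e. for a.e. x, |f_k(x) - f(x)| <= eps for all large k.
        Applying this with eps = 1/j for j = 1, 2, ... and intersecting the countably many full-measure sets,
        for a.e. x we get limsup_k |f_k(x) - f(x)| <= 1/j for every j, hence f_k -> f almost everywhere.
Conclusion: series converges; Borel-Cantelli yields f_k -> f a.e.


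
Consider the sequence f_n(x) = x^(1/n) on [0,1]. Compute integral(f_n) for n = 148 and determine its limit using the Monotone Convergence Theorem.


At n = 148: f_148(x) = x^(1/148).
Step 1: integral(x^(1/148), 0, 1) = [x^(1/148+1) / (1/148+1)] from 0 to 1
     = 1 / (1/148 + 1) = 1 / ((148+1)/148) = 148/(148+1)
     = 148/149 = 0.993289
Step 2: As n -> infinity, f_n(x) = x^(1/n) -> 1 for x in (0,1], and f_n is increasing in n.
By MCT, lim_n integral(f_n) = integral(lim_n f_n) = integral(1, 0, 1) = 1.
Step 3: Verify convergence: 148/149 = 0.993289 -> 1


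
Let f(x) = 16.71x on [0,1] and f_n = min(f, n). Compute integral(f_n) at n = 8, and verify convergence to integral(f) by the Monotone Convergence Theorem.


f(x) = 16.71x on [0,1]; f_n(x) = min(16.71x, n). At n = 8:
Step 1: f(x) reaches 8 at x = 8/16.71 = 0.478755
Step 2: integral(f_8) = integral(16.71x, 0, 0.478755) + integral(8, 0.478755, 1)
       = 16.71*0.478755^2/2 + 8*(1 - 0.478755)
       = 1.915021 + 4.169958
       = 6.084979
Step 3: As n -> infinity, f_n increases to f, so by MCT integral(f_n) -> integral(f) = 16.71/2 = 8.355.
Convergence: integral(f_8) = 6.084979 -> 8.355 as n -> infinity


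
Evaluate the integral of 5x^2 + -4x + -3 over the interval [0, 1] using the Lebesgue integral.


The Lebesgue integral of a Riemann-integrable function agrees with the Riemann integral.
Antiderivative F(x) = (5/3)x^3 + (-4/2)x^2 + -3x
F(1) = (5/3)*1^3 + (-4/2)*1^2 + -3*1
     = (5/3)*1 + (-4/2)*1 + -3*1
     = 1.666667 + -2 + -3
     = -3.333333
F(0) = 0.0
Integral = F(1) - F(0) = -3.333333 - 0.0 = -3.333333


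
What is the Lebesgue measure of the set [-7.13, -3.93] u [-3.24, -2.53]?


For pairwise disjoint intervals, m(union) = sum of lengths.
= (-3.93 - -7.13) + (-2.53 - -3.24)
= 3.2 + 0.71
= 3.91


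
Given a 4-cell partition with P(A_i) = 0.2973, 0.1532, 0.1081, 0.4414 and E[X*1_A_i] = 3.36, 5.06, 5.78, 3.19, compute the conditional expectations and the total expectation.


For each cell A_i: E[X|A_i] = E[X*1_A_i] / P(A_i)
Step 1: E[X|A_1] = 3.36 / 0.2973 = 11.301715
Step 2: E[X|A_2] = 5.06 / 0.1532 = 33.028721
Step 3: E[X|A_3] = 5.78 / 0.1081 = 53.46901
Step 4: E[X|A_4] = 3.19 / 0.4414 = 7.227005
Verification: E[X] = sum E[X*1_A_i] = 3.36 + 5.06 + 5.78 + 3.19 = 17.39


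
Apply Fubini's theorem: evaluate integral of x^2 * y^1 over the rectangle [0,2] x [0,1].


By Fubini's theorem, the double integral factors as a product of single integrals:
Step 1: integral_0^2 x^2 dx = [x^3/3] from 0 to 2
     = 2^3/3 = 2.666667
Step 2: integral_0^1 y^1 dy = [y^2/2] from 0 to 1
     = 1^2/2 = 0.5
Step 3: Double integral = 2.666667 * 0.5 = 1.333333


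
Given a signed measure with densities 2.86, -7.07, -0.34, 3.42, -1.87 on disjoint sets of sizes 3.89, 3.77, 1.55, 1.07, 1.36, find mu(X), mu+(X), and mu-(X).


Step 1: Compute signed measure on each set:
  Set 1: 2.86 * 3.89 = 11.1254
  Set 2: -7.07 * 3.77 = -26.6539
  Set 3: -0.34 * 1.55 = -0.527
  Set 4: 3.42 * 1.07 = 3.6594
  Set 5: -1.87 * 1.36 = -2.5432
Step 2: Total signed measure = (11.1254) + (-26.6539) + (-0.527) + (3.6594) + (-2.5432)
     = -14.9393
Step 3: Positive part mu+(X) = sum of positive contributions = 14.7848
Step 4: Negative part mu-(X) = |sum of negative contributions| = 29.7241


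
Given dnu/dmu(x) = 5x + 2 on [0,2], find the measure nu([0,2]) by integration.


nu(A) = integral_A (dnu/dmu) dmu = integral_0^2 (5x + 2) dx
Step 1: Antiderivative F(x) = (5/2)x^2 + 2x
Step 2: F(2) = (5/2)*2^2 + 2*2 = 10 + 4 = 14
Step 3: F(0) = (5/2)*0^2 + 2*0 = 0.0 + 0 = 0.0
Step 4: nu([0,2]) = F(2) - F(0) = 14 - 0.0 = 14


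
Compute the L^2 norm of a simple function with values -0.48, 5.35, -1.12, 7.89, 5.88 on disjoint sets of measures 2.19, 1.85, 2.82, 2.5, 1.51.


Step 1: Compute |f_i|^2 for each value:
  |-0.48|^2 = 0.2304
  |5.35|^2 = 28.6225
  |-1.12|^2 = 1.2544
  |7.89|^2 = 62.2521
  |5.88|^2 = 34.5744
Step 2: Multiply by measures and sum:
  0.2304 * 2.19 = 0.504576
  28.6225 * 1.85 = 52.951625
  1.2544 * 2.82 = 3.537408
  62.2521 * 2.5 = 155.63025
  34.5744 * 1.51 = 52.207344
Sum = 0.504576 + 52.951625 + 3.537408 + 155.63025 + 52.207344 = 264.831203
Step 3: Take the p-th root:
||f||_2 = (264.831203)^(1/2) = 16.273635
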